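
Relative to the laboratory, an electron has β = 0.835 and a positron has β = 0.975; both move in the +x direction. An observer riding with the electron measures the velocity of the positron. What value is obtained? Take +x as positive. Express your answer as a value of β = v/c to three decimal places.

β_A = 0.835, β_B = 0.975.
Transform to A's frame with the inverse velocity-addition law: u' = (u − v)/(1 − uv/c²), taking u = β_B and v = β_A.
u' = (0.975 − 0.835) / (1 − (0.835)(0.975)) = 0.1400/0.1859 = 0.7532.

β = +0.753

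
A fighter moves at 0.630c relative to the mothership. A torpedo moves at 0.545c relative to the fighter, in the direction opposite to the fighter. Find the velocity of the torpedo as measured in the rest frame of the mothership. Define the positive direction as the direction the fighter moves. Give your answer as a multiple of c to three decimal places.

+0.129c

With v = 0.630 and u' = -0.545 (in units of c),
u = (u' + v)/(1 + u'v/c²):
u = (-0.545 + 0.630) / (1 + (-0.545)·0.630) = 0.0850/0.6566 = 0.1294
(Galilean addition would give +0.085c.)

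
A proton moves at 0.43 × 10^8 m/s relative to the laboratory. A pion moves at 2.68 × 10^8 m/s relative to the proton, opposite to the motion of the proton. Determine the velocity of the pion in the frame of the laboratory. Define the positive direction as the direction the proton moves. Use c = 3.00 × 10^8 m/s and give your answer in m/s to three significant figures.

In units of c (dividing by 3.00 × 10^8 m/s): v = 0.143, u' = -0.893.
u = (u' + v)/(1 + u'v/c²):
u = (-0.893 + 0.143) / (1 + (-0.893)·0.143) = -0.7500/0.8720 = -0.8601
(Galilean addition would give -0.750c.)
Converting back: u = -0.8601 × 3.00 × 10^8 m/s.

-2.58 × 10^8 m/s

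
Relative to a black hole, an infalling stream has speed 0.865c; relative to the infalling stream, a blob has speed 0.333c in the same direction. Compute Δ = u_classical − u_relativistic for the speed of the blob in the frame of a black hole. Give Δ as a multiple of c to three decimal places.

Δ = 0.268c

Galilean: u_cl = 0.333 + 0.865 = 1.1980.
Relativistic: u_rel = (0.333 + 0.865) / (1 + 0.333·0.865) = 1.1980/1.2880 = 0.9301.
Δ = 1.1980 − 0.9301 = 0.2679.
(The classical prediction exceeds c; the relativistic result does not.)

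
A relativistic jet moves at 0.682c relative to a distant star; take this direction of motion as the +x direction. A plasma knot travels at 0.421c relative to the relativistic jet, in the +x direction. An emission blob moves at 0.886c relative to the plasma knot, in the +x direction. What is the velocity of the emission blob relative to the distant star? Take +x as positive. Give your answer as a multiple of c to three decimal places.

Apply u = (u' + v)/(1 + u'v/c²) successively, working outward toward the distant star.
Start: velocity of the relativistic jet relative to the distant star = 0.6820c.
Compose with the plasma knot (u' = 0.421 in the relativistic jet frame): u_1 = (0.421 + 0.682) / (1 + 0.421·0.682) = 1.1030/1.2871 = 0.8570.
Compose with the emission blob (u' = 0.886 in the plasma knot frame): u_2 = (0.886 + 0.857) / (1 + 0.886·0.857) = 1.7430/1.7593 = 0.9907.

0.991c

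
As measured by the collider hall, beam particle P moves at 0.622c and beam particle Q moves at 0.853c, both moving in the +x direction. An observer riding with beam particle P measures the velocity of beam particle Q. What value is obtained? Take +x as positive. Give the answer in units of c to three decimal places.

+0.492c

β_A = 0.622, β_B = 0.853.
Transform to A's frame with the inverse velocity-addition law: u' = (u − v)/(1 − uv/c²), taking u = β_B and v = β_A.
u' = (0.853 − 0.622) / (1 − (0.622)(0.853)) = 0.2310/0.4694 = 0.4921.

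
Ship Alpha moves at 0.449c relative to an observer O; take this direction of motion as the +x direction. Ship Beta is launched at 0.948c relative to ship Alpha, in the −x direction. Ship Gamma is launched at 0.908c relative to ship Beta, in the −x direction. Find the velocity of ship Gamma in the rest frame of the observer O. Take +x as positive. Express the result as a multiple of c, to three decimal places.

Apply u = (u' + v)/(1 + u'v/c²) successively, working outward toward the observer O.
Start: velocity of ship Alpha relative to the observer O = 0.4490c.
Compose with ship Beta (u' = -0.948 in ship Alpha frame): u_1 = (-0.948 + 0.449) / (1 + (-0.948)·0.449) = -0.4990/0.5743 = -0.8688.
Compose with ship Gamma (u' = -0.908 in ship Beta frame): u_2 = (-0.908 + (-0.869)) / (1 + (-0.908)·(-0.869)) = -1.7768/1.7889 = -0.9933.

-0.993c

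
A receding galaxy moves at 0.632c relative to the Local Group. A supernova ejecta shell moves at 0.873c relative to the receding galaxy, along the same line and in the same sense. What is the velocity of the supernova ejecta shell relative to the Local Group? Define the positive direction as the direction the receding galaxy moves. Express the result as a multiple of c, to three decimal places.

With v = 0.632 and u' = 0.873 (in units of c),
u = (u' + v)/(1 + u'v/c²):
u = (0.873 + 0.632) / (1 + 0.873·0.632) = 1.5050/1.5517 = 0.9699
(Galilean addition would give +1.505c, exceeding c.)

0.970c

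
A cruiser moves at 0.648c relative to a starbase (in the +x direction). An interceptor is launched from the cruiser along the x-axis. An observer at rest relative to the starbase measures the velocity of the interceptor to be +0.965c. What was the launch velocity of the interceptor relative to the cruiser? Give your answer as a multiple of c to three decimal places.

+0.846c

Invert the composition law: u' = (u − v)/(1 − uv/c²).
u' = (0.965 − 0.648) / (1 − (0.965)(0.648)) = 0.3170/0.3747 = 0.8461.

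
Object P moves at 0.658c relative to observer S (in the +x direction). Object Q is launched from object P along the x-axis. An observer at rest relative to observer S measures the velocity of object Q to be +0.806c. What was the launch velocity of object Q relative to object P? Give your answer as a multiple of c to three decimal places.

Invert the composition law: u' = (u − v)/(1 − uv/c²).
u' = (0.806 − 0.658) / (1 − (0.806)(0.658)) = 0.1480/0.4697 = 0.3151.

+0.315c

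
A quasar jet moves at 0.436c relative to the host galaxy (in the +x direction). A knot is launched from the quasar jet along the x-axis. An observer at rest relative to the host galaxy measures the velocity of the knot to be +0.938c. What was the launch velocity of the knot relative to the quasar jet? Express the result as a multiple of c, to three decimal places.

Invert the composition law: u' = (u − v)/(1 − uv/c²).
u' = (0.938 − 0.436) / (1 − (0.938)(0.436)) = 0.5020/0.5910 = 0.8494.

+0.849c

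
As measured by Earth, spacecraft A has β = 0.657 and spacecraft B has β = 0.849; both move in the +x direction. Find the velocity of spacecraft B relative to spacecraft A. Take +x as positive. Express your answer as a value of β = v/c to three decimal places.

β_A = 0.657, β_B = 0.849.
Transform to A's frame with the inverse velocity-addition law: u' = (u − v)/(1 − uv/c²), taking u = β_B and v = β_A.
u' = (0.849 − 0.657) / (1 − (0.657)(0.849)) = 0.1920/0.4422 = 0.4342.

β = +0.434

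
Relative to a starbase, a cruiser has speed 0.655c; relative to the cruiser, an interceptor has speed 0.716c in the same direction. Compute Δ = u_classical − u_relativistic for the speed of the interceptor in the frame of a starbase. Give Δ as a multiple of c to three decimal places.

Δ = 0.438c

Galilean: u_cl = 0.716 + 0.655 = 1.3710.
Relativistic: u_rel = (0.716 + 0.655) / (1 + 0.716·0.655) = 1.3710/1.4690 = 0.9333.
Δ = 1.3710 − 0.9333 = 0.4377.
(The classical prediction exceeds c; the relativistic result does not.)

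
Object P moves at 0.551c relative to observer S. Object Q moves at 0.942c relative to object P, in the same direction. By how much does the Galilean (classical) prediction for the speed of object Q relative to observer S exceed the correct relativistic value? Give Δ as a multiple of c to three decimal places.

Δ = 0.510c

Galilean: u_cl = 0.942 + 0.551 = 1.4930.
Relativistic: u_rel = (0.942 + 0.551) / (1 + 0.942·0.551) = 1.4930/1.5190 = 0.9829.
Δ = 1.4930 − 0.9829 = 0.5101.
(The classical prediction exceeds c; the relativistic result does not.)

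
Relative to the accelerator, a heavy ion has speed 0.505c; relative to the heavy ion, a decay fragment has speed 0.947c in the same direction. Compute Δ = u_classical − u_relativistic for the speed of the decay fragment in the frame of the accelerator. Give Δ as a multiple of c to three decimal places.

Galilean: u_cl = 0.947 + 0.505 = 1.4520.
Relativistic: u_rel = (0.947 + 0.505) / (1 + 0.947·0.505) = 1.4520/1.4782 = 0.9823.
Δ = 1.4520 − 0.9823 = 0.4697.
(The classical prediction exceeds c; the relativistic result does not.)

Δ = 0.470c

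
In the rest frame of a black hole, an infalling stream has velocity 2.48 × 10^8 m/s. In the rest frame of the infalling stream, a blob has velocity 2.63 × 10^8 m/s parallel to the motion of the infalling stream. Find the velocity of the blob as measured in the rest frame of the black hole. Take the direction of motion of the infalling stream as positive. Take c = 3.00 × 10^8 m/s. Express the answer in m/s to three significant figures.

In units of c (dividing by 3.00 × 10^8 m/s): v = 0.827, u' = 0.877.
u = (u' + v)/(1 + u'v/c²):
u = (0.877 + 0.827) / (1 + 0.877·0.827) = 1.7033/1.7247 = 0.9876
Converting back: u = 0.9876 × 3.00 × 10^8 m/s.

2.96 × 10^8 m/s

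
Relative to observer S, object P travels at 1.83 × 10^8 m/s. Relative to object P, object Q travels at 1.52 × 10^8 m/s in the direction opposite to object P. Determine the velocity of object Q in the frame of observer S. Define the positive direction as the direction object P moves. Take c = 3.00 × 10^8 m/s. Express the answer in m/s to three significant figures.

In units of c (dividing by 3.00 × 10^8 m/s): v = 0.610, u' = -0.507.
u = (u' + v)/(1 + u'v/c²):
u = (-0.507 + 0.610) / (1 + (-0.507)·0.610) = 0.1033/0.6909 = 0.1496
(Galilean addition would give +0.103c.)
Converting back: u = 0.1496 × 3.00 × 10^8 m/s.

+4.49 × 10^7 m/s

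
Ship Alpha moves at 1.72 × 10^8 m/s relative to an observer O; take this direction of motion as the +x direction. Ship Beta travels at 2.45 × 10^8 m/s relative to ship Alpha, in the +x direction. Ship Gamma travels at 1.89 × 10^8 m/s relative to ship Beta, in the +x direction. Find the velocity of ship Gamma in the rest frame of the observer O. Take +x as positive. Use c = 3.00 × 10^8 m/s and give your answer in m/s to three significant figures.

2.96 × 10^8 m/s

Apply u = (u' + v)/(1 + u'v/c²) successively, working outward toward the observer O.
(Dividing each given speed by c = 3.00 × 10^8 m/s to work in units of c.)
Start: velocity of ship Alpha relative to the observer O = 0.5733c.
Compose with ship Beta (u' = 0.817 in ship Alpha frame): u_1 = (0.817 + 0.573) / (1 + 0.817·0.573) = 1.3900/1.4682 = 0.9467.
Compose with ship Gamma (u' = 0.630 in ship Beta frame): u_2 = (0.630 + 0.947) / (1 + 0.630·0.947) = 1.5767/1.5964 = 0.9877.
So u = 0.9877 × 3.00 × 10^8 m/s.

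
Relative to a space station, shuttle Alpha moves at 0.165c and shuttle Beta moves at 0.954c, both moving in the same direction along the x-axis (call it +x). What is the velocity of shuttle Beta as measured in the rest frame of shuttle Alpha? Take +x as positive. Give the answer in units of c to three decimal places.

β_A = 0.165, β_B = 0.954.
Transform to A's frame with the inverse velocity-addition law: u' = (u − v)/(1 − uv/c²), taking u = β_B and v = β_A.
u' = (0.954 − 0.165) / (1 − (0.165)(0.954)) = 0.7890/0.8426 = 0.9364.

+0.936c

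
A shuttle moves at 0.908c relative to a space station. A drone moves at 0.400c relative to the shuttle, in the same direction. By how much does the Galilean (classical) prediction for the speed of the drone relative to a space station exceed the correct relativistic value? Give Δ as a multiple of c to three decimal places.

Galilean: u_cl = 0.400 + 0.908 = 1.3080.
Relativistic: u_rel = (0.400 + 0.908) / (1 + 0.400·0.908) = 1.3080/1.3632 = 0.9595.
Δ = 1.3080 − 0.9595 = 0.3485.
(The classical prediction exceeds c; the relativistic result does not.)

Δ = 0.348c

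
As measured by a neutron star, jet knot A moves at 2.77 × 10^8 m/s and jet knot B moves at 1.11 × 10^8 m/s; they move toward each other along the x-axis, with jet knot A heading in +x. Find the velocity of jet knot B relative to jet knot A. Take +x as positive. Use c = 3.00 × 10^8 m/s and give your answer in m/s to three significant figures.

β_A = 0.923, β_B = -0.370 (dividing each by c = 3.00 × 10^8 m/s).
Transform to A's frame with the inverse velocity-addition law: u' = (u − v)/(1 − uv/c²), taking u = β_B and v = β_A.
u' = (-0.370 − 0.923) / (1 − (0.923)(-0.370)) = -1.2933/1.3416 = -0.9640.
u' = -0.9640 × 3.00 × 10^8 m/s.

-2.89 × 10^8 m/s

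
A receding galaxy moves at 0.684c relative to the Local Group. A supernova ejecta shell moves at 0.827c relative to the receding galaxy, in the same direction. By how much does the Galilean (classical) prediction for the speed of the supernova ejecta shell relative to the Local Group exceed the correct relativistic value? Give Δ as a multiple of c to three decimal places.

Galilean: u_cl = 0.827 + 0.684 = 1.5110.
Relativistic: u_rel = (0.827 + 0.684) / (1 + 0.827·0.684) = 1.5110/1.5657 = 0.9651.
Δ = 1.5110 − 0.9651 = 0.5459.
(The classical prediction exceeds c; the relativistic result does not.)

Δ = 0.546c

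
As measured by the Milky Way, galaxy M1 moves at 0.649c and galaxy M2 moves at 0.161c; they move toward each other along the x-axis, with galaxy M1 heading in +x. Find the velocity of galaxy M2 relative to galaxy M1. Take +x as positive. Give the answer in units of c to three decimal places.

-0.733c

β_A = 0.649, β_B = -0.161.
Transform to A's frame with the inverse velocity-addition law: u' = (u − v)/(1 − uv/c²), taking u = β_B and v = β_A.
u' = (-0.161 − 0.649) / (1 − (0.649)(-0.161)) = -0.8100/1.1045 = -0.7334.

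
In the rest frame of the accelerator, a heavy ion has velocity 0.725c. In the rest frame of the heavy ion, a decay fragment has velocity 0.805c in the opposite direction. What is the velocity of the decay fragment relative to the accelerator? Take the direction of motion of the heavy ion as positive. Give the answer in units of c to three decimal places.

-0.192c

With v = 0.725 and u' = -0.805 (in units of c),
u = (u' + v)/(1 + u'v/c²):
u = (-0.805 + 0.725) / (1 + (-0.805)·0.725) = -0.0800/0.4164 = -0.1921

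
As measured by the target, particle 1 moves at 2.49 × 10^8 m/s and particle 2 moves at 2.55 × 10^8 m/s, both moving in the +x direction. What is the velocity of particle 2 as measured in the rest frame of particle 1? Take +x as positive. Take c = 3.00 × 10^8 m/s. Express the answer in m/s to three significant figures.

β_A = 0.830, β_B = 0.850 (dividing each by c = 3.00 × 10^8 m/s).
Transform to A's frame with the inverse velocity-addition law: u' = (u − v)/(1 − uv/c²), taking u = β_B and v = β_A.
u' = (0.850 − 0.830) / (1 − (0.830)(0.850)) = 0.0200/0.2945 = 0.0679.
u' = 0.0679 × 3.00 × 10^8 m/s.

+2.04 × 10^7 m/s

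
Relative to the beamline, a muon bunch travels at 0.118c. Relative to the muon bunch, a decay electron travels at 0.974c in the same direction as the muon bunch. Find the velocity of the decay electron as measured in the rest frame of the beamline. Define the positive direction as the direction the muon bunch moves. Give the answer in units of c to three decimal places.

0.979c

With v = 0.118 and u' = 0.974 (in units of c),
u = (u' + v)/(1 + u'v/c²):
u = (0.974 + 0.118) / (1 + 0.974·0.118) = 1.0920/1.1149 = 0.9794
(Galilean addition would give +1.092c, exceeding c.)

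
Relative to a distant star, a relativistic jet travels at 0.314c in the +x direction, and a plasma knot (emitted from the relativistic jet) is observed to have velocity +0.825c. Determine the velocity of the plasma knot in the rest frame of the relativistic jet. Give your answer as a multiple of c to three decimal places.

+0.690c

Invert the composition law: u' = (u − v)/(1 − uv/c²).
u' = (0.825 − 0.314) / (1 − (0.825)(0.314)) = 0.5110/0.7409 = 0.6897.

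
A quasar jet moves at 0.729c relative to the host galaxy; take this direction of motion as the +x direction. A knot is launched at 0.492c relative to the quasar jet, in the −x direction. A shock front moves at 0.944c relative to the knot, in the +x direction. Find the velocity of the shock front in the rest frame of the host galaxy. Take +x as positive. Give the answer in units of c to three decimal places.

Apply u = (u' + v)/(1 + u'v/c²) successively, working outward toward the host galaxy.
Start: velocity of the quasar jet relative to the host galaxy = 0.7290c.
Compose with the knot (u' = -0.492 in the quasar jet frame): u_1 = (-0.492 + 0.729) / (1 + (-0.492)·0.729) = 0.2370/0.6413 = 0.3695.
Compose with the shock front (u' = 0.944 in the knot frame): u_2 = (0.944 + 0.370) / (1 + 0.944·0.370) = 1.3135/1.3488 = 0.9738.

+0.974c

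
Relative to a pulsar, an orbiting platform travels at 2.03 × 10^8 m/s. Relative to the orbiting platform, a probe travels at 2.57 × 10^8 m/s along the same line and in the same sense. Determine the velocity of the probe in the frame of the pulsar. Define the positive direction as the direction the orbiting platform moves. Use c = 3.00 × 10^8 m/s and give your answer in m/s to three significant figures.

2.91 × 10^8 m/s

In units of c (dividing by 3.00 × 10^8 m/s): v = 0.677, u' = 0.857.
u = (u' + v)/(1 + u'v/c²):
u = (0.857 + 0.677) / (1 + 0.857·0.677) = 1.5333/1.5797 = 0.9707
Converting back: u = 0.9707 × 3.00 × 10^8 m/s.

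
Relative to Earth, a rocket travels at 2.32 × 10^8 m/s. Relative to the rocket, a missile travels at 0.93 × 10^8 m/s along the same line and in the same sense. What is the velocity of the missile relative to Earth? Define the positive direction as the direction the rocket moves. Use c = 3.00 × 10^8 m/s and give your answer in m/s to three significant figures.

In units of c (dividing by 3.00 × 10^8 m/s): v = 0.773, u' = 0.310.
u = (u' + v)/(1 + u'v/c²):
u = (0.310 + 0.773) / (1 + 0.310·0.773) = 1.0833/1.2397 = 0.8738
(Galilean addition would give +1.083c, exceeding c.)
Converting back: u = 0.8738 × 3.00 × 10^8 m/s.

2.62 × 10^8 m/s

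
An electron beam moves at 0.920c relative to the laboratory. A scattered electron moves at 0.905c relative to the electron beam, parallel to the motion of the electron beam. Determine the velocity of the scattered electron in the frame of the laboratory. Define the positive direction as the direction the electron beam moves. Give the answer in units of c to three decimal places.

0.996c

With v = 0.920 and u' = 0.905 (in units of c),
u = (u' + v)/(1 + u'v/c²):
u = (0.905 + 0.920) / (1 + 0.905·0.920) = 1.8250/1.8326 = 0.9959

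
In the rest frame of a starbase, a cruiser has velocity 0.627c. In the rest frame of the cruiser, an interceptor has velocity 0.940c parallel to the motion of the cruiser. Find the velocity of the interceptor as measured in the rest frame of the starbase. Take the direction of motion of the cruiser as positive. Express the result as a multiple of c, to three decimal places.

With v = 0.627 and u' = 0.940 (in units of c),
u = (u' + v)/(1 + u'v/c²):
u = (0.940 + 0.627) / (1 + 0.940·0.627) = 1.5670/1.5894 = 0.9859

0.986c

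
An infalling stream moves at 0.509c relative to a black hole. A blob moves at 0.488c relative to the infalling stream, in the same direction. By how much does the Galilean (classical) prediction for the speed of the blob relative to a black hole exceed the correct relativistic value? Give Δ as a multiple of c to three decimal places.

Galilean: u_cl = 0.488 + 0.509 = 0.9970.
Relativistic: u_rel = (0.488 + 0.509) / (1 + 0.488·0.509) = 0.9970/1.2484 = 0.7986.
Δ = 0.9970 − 0.7986 = 0.1984.

Δ = 0.198c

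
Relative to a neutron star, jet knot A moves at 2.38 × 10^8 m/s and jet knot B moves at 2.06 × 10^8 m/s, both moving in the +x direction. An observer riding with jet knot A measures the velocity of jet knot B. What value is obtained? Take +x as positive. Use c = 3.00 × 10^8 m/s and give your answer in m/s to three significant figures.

-7.03 × 10^7 m/s

β_A = 0.793, β_B = 0.687 (dividing each by c = 3.00 × 10^8 m/s).
Transform to A's frame with the inverse velocity-addition law: u' = (u − v)/(1 − uv/c²), taking u = β_B and v = β_A.
u' = (0.687 − 0.793) / (1 − (0.793)(0.687)) = -0.1067/0.4552 = -0.2343.
u' = -0.2343 × 3.00 × 10^8 m/s.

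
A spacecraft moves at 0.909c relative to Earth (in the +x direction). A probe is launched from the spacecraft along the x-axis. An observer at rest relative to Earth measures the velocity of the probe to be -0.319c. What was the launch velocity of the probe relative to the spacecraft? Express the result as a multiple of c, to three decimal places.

-0.952c

Invert the composition law: u' = (u − v)/(1 − uv/c²).
u' = (-0.319 − 0.909) / (1 − (-0.319)(0.909)) = -1.2280/1.2900 = -0.9520.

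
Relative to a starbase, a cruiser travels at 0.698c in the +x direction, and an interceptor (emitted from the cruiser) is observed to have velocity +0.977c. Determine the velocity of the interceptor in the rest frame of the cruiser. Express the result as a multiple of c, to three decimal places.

+0.877c

Invert the composition law: u' = (u − v)/(1 − uv/c²).
u' = (0.977 − 0.698) / (1 − (0.977)(0.698)) = 0.2790/0.3181 = 0.8772.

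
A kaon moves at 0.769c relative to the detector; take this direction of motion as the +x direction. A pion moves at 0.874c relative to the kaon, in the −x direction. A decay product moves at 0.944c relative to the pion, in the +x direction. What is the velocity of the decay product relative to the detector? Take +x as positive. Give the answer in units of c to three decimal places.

+0.894c

Apply u = (u' + v)/(1 + u'v/c²) successively, working outward toward the detector.
Start: velocity of the kaon relative to the detector = 0.7690c.
Compose with the pion (u' = -0.874 in the kaon frame): u_1 = (-0.874 + 0.769) / (1 + (-0.874)·0.769) = -0.1050/0.3279 = -0.3202.
Compose with the decay product (u' = 0.944 in the pion frame): u_2 = (0.944 + (-0.320)) / (1 + 0.944·(-0.320)) = 0.6238/0.6977 = 0.8940.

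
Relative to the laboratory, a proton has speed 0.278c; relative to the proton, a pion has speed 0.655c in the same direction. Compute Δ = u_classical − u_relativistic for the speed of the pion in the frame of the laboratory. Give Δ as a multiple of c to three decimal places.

Δ = 0.144c

Galilean: u_cl = 0.655 + 0.278 = 0.9330.
Relativistic: u_rel = (0.655 + 0.278) / (1 + 0.655·0.278) = 0.9330/1.1821 = 0.7893.
Δ = 0.9330 − 0.7893 = 0.1437.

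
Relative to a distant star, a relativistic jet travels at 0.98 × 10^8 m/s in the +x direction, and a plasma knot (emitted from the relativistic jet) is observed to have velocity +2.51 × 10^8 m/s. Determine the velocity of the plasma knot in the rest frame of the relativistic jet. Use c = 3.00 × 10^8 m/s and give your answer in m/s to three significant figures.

+2.11 × 10^8 m/s

v = 0.327c, u = 0.837c.
Invert the composition law: u' = (u − v)/(1 − uv/c²).
u' = (0.837 − 0.327) / (1 − (0.837)(0.327)) = 0.5100/0.7267 = 0.7018.
u' = 0.7018 × 3.00 × 10^8 m/s.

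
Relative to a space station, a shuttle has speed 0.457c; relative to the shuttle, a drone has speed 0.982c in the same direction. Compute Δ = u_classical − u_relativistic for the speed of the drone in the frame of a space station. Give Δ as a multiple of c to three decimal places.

Galilean: u_cl = 0.982 + 0.457 = 1.4390.
Relativistic: u_rel = (0.982 + 0.457) / (1 + 0.982·0.457) = 1.4390/1.4488 = 0.9933.
Δ = 1.4390 − 0.9933 = 0.4457.
(The classical prediction exceeds c; the relativistic result does not.)

Δ = 0.446c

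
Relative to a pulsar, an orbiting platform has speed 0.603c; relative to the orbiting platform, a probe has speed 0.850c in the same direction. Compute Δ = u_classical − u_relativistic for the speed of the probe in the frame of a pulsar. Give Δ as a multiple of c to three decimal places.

Galilean: u_cl = 0.850 + 0.603 = 1.4530.
Relativistic: u_rel = (0.850 + 0.603) / (1 + 0.850·0.603) = 1.4530/1.5126 = 0.9606.
Δ = 1.4530 − 0.9606 = 0.4924.
(The classical prediction exceeds c; the relativistic result does not.)

Δ = 0.492c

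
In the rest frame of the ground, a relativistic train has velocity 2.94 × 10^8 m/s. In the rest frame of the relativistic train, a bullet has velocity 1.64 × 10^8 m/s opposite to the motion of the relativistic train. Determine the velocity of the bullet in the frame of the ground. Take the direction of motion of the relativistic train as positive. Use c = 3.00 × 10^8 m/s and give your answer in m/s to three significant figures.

+2.80 × 10^8 m/s

In units of c (dividing by 3.00 × 10^8 m/s): v = 0.980, u' = -0.547.
u = (u' + v)/(1 + u'v/c²):
u = (-0.547 + 0.980) / (1 + (-0.547)·0.980) = 0.4333/0.4643 = 0.9334
Converting back: u = 0.9334 × 3.00 × 10^8 m/s.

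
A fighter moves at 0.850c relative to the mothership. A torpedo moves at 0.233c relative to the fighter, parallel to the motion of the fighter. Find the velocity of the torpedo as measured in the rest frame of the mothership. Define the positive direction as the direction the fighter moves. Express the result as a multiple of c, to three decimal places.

0.904c

With v = 0.850 and u' = 0.233 (in units of c),
u = (u' + v)/(1 + u'v/c²):
u = (0.233 + 0.850) / (1 + 0.233·0.850) = 1.0830/1.1981 = 0.9040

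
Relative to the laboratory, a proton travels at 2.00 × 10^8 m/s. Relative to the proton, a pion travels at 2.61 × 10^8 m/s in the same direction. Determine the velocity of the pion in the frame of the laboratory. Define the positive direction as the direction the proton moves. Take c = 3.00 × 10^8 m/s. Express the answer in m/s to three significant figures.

In units of c (dividing by 3.00 × 10^8 m/s): v = 0.667, u' = 0.870.
u = (u' + v)/(1 + u'v/c²):
u = (0.870 + 0.667) / (1 + 0.870·0.667) = 1.5367/1.5800 = 0.9726
Converting back: u = 0.9726 × 3.00 × 10^8 m/s.

2.92 × 10^8 m/s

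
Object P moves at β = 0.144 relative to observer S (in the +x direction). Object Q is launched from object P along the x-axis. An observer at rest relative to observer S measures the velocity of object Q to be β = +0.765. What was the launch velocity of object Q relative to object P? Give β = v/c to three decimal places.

β = +0.698

Invert the composition law: u' = (u − v)/(1 − uv/c²).
u' = (0.765 − 0.144) / (1 − (0.765)(0.144)) = 0.6210/0.8898 = 0.6979.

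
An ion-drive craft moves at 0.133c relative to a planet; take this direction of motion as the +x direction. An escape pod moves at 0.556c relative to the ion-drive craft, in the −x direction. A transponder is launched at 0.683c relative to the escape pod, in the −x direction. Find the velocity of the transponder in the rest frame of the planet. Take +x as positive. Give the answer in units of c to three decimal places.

Apply u = (u' + v)/(1 + u'v/c²) successively, working outward toward the planet.
Start: velocity of the ion-drive craft relative to the planet = 0.1330c.
Compose with the escape pod (u' = -0.556 in the ion-drive craft frame): u_1 = (-0.556 + 0.133) / (1 + (-0.556)·0.133) = -0.4230/0.9261 = -0.4568.
Compose with the transponder (u' = -0.683 in the escape pod frame): u_2 = (-0.683 + (-0.457)) / (1 + (-0.683)·(-0.457)) = -1.1398/1.3120 = -0.8687.

-0.869c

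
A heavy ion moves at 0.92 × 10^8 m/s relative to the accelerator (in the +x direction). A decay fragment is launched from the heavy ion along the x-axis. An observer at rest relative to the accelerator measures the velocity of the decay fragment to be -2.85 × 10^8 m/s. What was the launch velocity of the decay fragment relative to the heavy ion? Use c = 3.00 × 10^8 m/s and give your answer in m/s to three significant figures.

v = 0.307c, u = -0.950c.
Invert the composition law: u' = (u − v)/(1 − uv/c²).
u' = (-0.950 − 0.307) / (1 − (-0.950)(0.307)) = -1.2567/1.2913 = -0.9732.
u' = -0.9732 × 3.00 × 10^8 m/s.

-2.92 × 10^8 m/s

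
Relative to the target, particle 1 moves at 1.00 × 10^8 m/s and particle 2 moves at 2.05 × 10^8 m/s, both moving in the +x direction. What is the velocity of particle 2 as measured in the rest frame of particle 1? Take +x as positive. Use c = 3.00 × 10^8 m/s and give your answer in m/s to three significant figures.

+1.36 × 10^8 m/s

β_A = 0.333, β_B = 0.683 (dividing each by c = 3.00 × 10^8 m/s).
Transform to A's frame with the inverse velocity-addition law: u' = (u − v)/(1 − uv/c²), taking u = β_B and v = β_A.
u' = (0.683 − 0.333) / (1 − (0.333)(0.683)) = 0.3500/0.7722 = 0.4532.
u' = 0.4532 × 3.00 × 10^8 m/s.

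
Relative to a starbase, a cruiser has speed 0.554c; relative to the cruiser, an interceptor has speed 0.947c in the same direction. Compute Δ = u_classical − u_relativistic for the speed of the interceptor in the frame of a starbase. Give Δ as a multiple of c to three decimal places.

Δ = 0.517c

Galilean: u_cl = 0.947 + 0.554 = 1.5010.
Relativistic: u_rel = (0.947 + 0.554) / (1 + 0.947·0.554) = 1.5010/1.5246 = 0.9845.
Δ = 1.5010 − 0.9845 = 0.5165.
(The classical prediction exceeds c; the relativistic result does not.)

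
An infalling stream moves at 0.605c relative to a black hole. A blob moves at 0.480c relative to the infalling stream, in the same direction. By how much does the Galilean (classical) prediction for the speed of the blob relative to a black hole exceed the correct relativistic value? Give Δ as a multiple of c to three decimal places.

Δ = 0.244c

Galilean: u_cl = 0.480 + 0.605 = 1.0850.
Relativistic: u_rel = (0.480 + 0.605) / (1 + 0.480·0.605) = 1.0850/1.2904 = 0.8408.
Δ = 1.0850 − 0.8408 = 0.2442.
(The classical prediction exceeds c; the relativistic result does not.)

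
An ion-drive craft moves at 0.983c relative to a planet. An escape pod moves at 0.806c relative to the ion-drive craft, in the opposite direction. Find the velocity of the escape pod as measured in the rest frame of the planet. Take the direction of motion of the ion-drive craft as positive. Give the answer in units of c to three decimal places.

+0.852c

With v = 0.983 and u' = -0.806 (in units of c),
u = (u' + v)/(1 + u'v/c²):
u = (-0.806 + 0.983) / (1 + (-0.806)·0.983) = 0.1770/0.2077 = 0.8522
(Galilean addition would give +0.177c.)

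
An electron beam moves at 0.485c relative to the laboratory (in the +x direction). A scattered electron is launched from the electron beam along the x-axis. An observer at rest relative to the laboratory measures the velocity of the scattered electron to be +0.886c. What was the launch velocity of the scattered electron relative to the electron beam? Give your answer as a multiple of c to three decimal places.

Invert the composition law: u' = (u − v)/(1 − uv/c²).
u' = (0.886 − 0.485) / (1 − (0.886)(0.485)) = 0.4010/0.5703 = 0.7032.

+0.703c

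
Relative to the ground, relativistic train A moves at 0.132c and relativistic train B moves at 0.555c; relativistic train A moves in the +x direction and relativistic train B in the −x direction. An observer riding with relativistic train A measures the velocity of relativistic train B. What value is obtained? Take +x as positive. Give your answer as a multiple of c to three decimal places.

-0.640c

β_A = 0.132, β_B = -0.555.
Transform to A's frame with the inverse velocity-addition law: u' = (u − v)/(1 − uv/c²), taking u = β_B and v = β_A.
u' = (-0.555 − 0.132) / (1 − (0.132)(-0.555)) = -0.6870/1.0733 = -0.6401.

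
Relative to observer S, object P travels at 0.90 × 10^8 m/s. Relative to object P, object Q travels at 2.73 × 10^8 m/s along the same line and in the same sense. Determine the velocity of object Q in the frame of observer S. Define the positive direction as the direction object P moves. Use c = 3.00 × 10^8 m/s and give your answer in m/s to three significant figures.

2.85 × 10^8 m/s

In units of c (dividing by 3.00 × 10^8 m/s): v = 0.300, u' = 0.910.
u = (u' + v)/(1 + u'v/c²):
u = (0.910 + 0.300) / (1 + 0.910·0.300) = 1.2100/1.2730 = 0.9505
Converting back: u = 0.9505 × 3.00 × 10^8 m/s.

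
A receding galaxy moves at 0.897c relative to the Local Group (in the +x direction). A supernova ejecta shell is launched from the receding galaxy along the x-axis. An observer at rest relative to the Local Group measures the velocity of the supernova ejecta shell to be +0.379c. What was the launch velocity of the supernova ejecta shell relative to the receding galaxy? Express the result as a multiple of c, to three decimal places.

Invert the composition law: u' = (u − v)/(1 − uv/c²).
u' = (0.379 − 0.897) / (1 − (0.379)(0.897)) = -0.5180/0.6600 = -0.7848.

-0.785c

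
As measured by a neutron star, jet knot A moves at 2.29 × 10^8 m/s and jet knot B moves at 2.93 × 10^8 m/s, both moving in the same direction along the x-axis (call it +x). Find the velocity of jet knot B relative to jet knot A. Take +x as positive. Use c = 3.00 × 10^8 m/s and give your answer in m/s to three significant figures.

+2.51 × 10^8 m/s

β_A = 0.763, β_B = 0.977 (dividing each by c = 3.00 × 10^8 m/s).
Transform to A's frame with the inverse velocity-addition law: u' = (u − v)/(1 − uv/c²), taking u = β_B and v = β_A.
u' = (0.977 − 0.763) / (1 − (0.763)(0.977)) = 0.2133/0.2545 = 0.8383.
u' = 0.8383 × 3.00 × 10^8 m/s.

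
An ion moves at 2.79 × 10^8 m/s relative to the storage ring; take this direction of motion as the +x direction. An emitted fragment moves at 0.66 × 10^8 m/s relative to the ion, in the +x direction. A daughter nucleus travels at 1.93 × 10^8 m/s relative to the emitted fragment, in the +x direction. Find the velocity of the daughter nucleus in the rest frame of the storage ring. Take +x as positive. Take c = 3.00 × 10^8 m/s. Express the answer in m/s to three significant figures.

2.97 × 10^8 m/s

Apply u = (u' + v)/(1 + u'v/c²) successively, working outward toward the storage ring.
(Dividing each given speed by c = 3.00 × 10^8 m/s to work in units of c.)
Start: velocity of the ion relative to the storage ring = 0.9300c.
Compose with the emitted fragment (u' = 0.220 in the ion frame): u_1 = (0.220 + 0.930) / (1 + 0.220·0.930) = 1.1500/1.2046 = 0.9547.
Compose with the daughter nucleus (u' = 0.643 in the emitted fragment frame): u_2 = (0.643 + 0.955) / (1 + 0.643·0.955) = 1.5980/1.6142 = 0.9900.
So u = 0.9900 × 3.00 × 10^8 m/s.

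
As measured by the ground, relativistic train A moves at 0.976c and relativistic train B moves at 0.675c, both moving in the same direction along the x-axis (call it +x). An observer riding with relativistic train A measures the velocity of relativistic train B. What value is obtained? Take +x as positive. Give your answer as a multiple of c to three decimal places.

β_A = 0.976, β_B = 0.675.
Transform to A's frame with the inverse velocity-addition law: u' = (u − v)/(1 − uv/c²), taking u = β_B and v = β_A.
u' = (0.675 − 0.976) / (1 − (0.976)(0.675)) = -0.3010/0.3412 = -0.8822.

-0.882c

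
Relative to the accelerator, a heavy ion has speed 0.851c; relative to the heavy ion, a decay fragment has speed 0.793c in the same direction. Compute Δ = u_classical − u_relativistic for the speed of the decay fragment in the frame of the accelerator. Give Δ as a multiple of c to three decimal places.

Δ = 0.662c

Galilean: u_cl = 0.793 + 0.851 = 1.6440.
Relativistic: u_rel = (0.793 + 0.851) / (1 + 0.793·0.851) = 1.6440/1.6748 = 0.9816.
Δ = 1.6440 − 0.9816 = 0.6624.
(The classical prediction exceeds c; the relativistic result does not.)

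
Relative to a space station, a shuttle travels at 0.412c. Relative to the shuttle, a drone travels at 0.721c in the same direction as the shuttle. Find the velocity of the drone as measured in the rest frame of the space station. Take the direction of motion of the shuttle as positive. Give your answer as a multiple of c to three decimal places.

0.874c

With v = 0.412 and u' = 0.721 (in units of c),
u = (u' + v)/(1 + u'v/c²):
u = (0.721 + 0.412) / (1 + 0.721·0.412) = 1.1330/1.2971 = 0.8735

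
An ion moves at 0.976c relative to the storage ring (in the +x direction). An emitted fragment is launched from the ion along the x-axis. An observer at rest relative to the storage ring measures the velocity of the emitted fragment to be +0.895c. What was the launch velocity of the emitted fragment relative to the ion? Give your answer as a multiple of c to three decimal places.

Invert the composition law: u' = (u − v)/(1 − uv/c²).
u' = (0.895 − 0.976) / (1 − (0.895)(0.976)) = -0.0810/0.1265 = -0.6404.

-0.640c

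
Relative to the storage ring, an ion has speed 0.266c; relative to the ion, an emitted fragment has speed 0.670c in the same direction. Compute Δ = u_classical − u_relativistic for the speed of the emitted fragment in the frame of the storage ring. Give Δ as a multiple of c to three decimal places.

Galilean: u_cl = 0.670 + 0.266 = 0.9360.
Relativistic: u_rel = (0.670 + 0.266) / (1 + 0.670·0.266) = 0.9360/1.1782 = 0.7944.
Δ = 0.9360 − 0.7944 = 0.1416.

Δ = 0.142c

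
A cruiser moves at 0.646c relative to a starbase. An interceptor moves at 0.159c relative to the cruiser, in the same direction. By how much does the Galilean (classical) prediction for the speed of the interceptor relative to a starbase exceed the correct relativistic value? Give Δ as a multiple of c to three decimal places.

Δ = 0.075c

Galilean: u_cl = 0.159 + 0.646 = 0.8050.
Relativistic: u_rel = (0.159 + 0.646) / (1 + 0.159·0.646) = 0.8050/1.1027 = 0.7300.
Δ = 0.8050 − 0.7300 = 0.0750.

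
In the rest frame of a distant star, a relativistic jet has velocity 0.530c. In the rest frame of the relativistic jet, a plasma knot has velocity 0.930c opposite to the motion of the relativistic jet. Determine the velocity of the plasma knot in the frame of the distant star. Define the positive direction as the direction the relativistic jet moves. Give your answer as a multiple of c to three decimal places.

-0.789c

With v = 0.530 and u' = -0.930 (in units of c),
u = (u' + v)/(1 + u'v/c²):
u = (-0.930 + 0.530) / (1 + (-0.930)·0.530) = -0.4000/0.5071 = -0.7888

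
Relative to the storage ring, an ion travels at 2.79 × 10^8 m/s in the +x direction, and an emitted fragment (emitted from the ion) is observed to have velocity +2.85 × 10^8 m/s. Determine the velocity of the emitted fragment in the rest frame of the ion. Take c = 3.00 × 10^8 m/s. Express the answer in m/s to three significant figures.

+5.15 × 10^7 m/s

v = 0.930c, u = 0.950c.
Invert the composition law: u' = (u − v)/(1 − uv/c²).
u' = (0.950 − 0.930) / (1 − (0.950)(0.930)) = 0.0200/0.1165 = 0.1717.
u' = 0.1717 × 3.00 × 10^8 m/s.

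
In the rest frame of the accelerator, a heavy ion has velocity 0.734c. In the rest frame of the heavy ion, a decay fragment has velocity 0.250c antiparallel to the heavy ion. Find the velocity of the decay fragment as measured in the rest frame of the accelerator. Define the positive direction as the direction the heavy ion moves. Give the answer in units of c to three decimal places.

+0.593c

With v = 0.734 and u' = -0.250 (in units of c),
u = (u' + v)/(1 + u'v/c²):
u = (-0.250 + 0.734) / (1 + (-0.250)·0.734) = 0.4840/0.8165 = 0.5928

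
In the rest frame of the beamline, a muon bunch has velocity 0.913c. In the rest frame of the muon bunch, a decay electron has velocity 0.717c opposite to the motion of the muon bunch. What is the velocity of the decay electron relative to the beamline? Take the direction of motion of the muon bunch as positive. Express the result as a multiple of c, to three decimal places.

With v = 0.913 and u' = -0.717 (in units of c),
u = (u' + v)/(1 + u'v/c²):
u = (-0.717 + 0.913) / (1 + (-0.717)·0.913) = 0.1960/0.3454 = 0.5675
(Galilean addition would give +0.196c.)

+0.567c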